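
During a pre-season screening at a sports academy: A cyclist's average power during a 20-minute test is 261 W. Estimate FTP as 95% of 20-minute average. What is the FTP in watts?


FTP = 20-min power * 0.95
= 261 * 0.95
= 247.95 W

247.95 W


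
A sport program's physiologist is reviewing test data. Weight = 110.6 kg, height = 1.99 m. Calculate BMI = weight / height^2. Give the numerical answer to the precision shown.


height^2 = 1.99^2 = 3.9601
BMI = 110.6 / 3.9601 = 27.93 kg/m^2

27.93 kg/m^2


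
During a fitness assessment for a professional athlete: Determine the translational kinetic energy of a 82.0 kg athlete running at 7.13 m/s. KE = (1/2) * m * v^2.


KE = 0.5 * m * v^2
= 0.5 * 82.0 * 7.13^2
= 0.5 * 82.0 * 50.8369
= 2084.31 J

2084.31 J


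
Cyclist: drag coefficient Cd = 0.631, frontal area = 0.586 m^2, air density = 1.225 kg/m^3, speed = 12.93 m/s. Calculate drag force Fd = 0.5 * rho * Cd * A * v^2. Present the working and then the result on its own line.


v^2 = 12.93^2 = 167.1849
Fd = 0.5 * 1.225 * 0.631 * 0.586 * 167.1849
= 37.864 N

37.864 N


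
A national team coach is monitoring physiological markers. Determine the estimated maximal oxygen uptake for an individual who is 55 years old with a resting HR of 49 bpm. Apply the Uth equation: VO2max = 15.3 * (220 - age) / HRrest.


HRmax = 220 - 55 = 165
VO2max = 15.3 * (165 / 49)
= 15.3 * 3.3673
= 51.52 mL/kg/min

51.52 mL/kg/min


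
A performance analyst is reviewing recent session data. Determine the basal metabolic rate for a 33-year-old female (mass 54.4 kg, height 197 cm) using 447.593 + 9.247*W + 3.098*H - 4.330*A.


BMR = 447.593 + 9.247*54.4 + 3.098*197 - 4.330*33
= 1418.05 kcal/day

1418.05 kcal/day


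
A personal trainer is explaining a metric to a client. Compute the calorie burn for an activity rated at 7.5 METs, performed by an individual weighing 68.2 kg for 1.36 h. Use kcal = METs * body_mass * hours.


Product of METs and mass = 7.5 * 68.2 = 511.5
Total kcal = 511.5 * 1.36 = 695.64 kcal

695.64 kcal


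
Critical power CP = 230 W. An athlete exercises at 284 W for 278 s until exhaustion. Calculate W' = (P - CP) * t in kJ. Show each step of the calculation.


P - CP = 284 - 230 = 54 W
W' = 54 * 278 = 15012 J
= 15012 / 1000 = 15.012 kJ

15.012 kJ


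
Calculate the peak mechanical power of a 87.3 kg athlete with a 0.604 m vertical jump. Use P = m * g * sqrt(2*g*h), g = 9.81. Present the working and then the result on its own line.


First, sqrt(2gh) = sqrt(2 * 9.81 * 0.604)
= sqrt(11.85048) = 3.442453 m/s
Power = 87.3 * 9.81 * 3.442453 = 2948.16 W

2948.16 W


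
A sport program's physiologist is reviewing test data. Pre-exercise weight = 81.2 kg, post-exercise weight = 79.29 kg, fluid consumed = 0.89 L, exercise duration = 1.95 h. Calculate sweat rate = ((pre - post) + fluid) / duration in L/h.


Weight loss = 81.2 - 79.29 = 1.91 kg (approx L)
Total sweat = 1.91 + 0.89 = 2.8 L
Sweat rate = 2.8 / 1.95 = 1.436 L/h

1.436 L/h


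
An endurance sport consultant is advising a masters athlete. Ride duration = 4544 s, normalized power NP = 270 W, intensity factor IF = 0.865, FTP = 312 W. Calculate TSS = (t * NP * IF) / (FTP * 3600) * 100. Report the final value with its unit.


Numerator = 4544 * 270 * 0.865 = 1061251.2
Denominator = 312 * 3600 = 1123200
TSS = 1061251.2 / 1123200 * 100
= 94.48

94.48 TSS


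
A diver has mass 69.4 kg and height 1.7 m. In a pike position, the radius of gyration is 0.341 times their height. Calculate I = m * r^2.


r = 0.341 * 1.7 = 0.5797 m
I = m * r^2 = 69.4 * 0.336052 = 23.322 kg*m^2

23.322 kg*m^2


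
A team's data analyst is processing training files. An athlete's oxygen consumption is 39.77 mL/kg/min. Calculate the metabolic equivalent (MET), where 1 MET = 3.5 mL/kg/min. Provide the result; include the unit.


MET = VO2 / 3.5
= 39.77 / 3.5
= 11.36 METs

11.36 METs


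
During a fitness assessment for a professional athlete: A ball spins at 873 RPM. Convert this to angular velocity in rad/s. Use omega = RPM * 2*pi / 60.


omega = 873 * 2 * pi / 60
= 873 * 6.28318531 / 60
= 5485.221 / 60
= 91.42 rad/s

91.42 rad/s


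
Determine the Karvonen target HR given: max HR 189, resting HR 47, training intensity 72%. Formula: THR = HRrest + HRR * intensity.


HRR = HRmax - HRrest = 189 - 47 = 142
THR = 47 + 142 * 0.72
= 149.24 bpm

149.24 bpm


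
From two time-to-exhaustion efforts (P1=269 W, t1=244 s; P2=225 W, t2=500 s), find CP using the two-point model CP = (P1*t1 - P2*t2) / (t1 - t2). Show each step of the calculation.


Work in trial 1 = 65636 J
Work in trial 2 = 112500 J
Delta work = -46864 J
Delta time = -256 s
CP = -46864 / -256 = 183.06 W

183.06 W


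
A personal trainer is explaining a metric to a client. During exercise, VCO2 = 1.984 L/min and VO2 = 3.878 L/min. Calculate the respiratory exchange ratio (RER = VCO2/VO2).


RER = VCO2 / VO2
= 1.984 / 3.878
= 0.5116

0.5116


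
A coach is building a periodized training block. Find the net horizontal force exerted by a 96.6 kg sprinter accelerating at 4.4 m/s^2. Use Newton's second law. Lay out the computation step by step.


Newton's second law: F = m * a
F = 96.6 * 4.4 = 425.04 N

425.04 N


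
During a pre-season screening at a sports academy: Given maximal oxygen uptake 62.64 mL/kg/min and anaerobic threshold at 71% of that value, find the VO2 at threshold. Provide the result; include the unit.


Percentage as decimal = 0.71
VO2 at AT = 62.64 * 0.71 = 44.47 mL/kg/min

44.47 mL/kg/min


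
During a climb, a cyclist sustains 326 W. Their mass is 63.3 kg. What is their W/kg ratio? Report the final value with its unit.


Power-to-weight = 326 W / 63.3 kg
= 5.15 W/kg

5.15 W/kg


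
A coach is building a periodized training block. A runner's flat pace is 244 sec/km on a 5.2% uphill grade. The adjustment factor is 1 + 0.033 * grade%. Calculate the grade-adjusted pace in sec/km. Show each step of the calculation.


Factor = 1 + 0.033 * 5.2 = 1.1716
Adjusted pace = 244 * 1.1716
= 285.87 sec/km

285.87 s/km


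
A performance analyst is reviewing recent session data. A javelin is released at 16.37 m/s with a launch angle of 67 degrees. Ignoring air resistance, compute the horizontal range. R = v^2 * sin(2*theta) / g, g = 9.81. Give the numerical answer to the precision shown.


Launch speed squared = 267.9769
sin(2 * 67 deg) = 0.71934
Range = 267.9769 * 0.71934 / 9.81
= 19.65 m

19.65 m


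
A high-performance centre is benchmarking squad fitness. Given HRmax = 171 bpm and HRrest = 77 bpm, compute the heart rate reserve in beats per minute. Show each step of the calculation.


Heart rate reserve = maximum HR minus resting HR
HRR = 171 - 77 = 94 bpm

94 bpm


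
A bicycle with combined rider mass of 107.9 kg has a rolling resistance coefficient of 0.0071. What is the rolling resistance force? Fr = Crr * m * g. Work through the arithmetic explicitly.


Fr = 0.0071 * 107.9 * 9.81
= 0.76609 * 9.81
= 7.515 N

7.515 N


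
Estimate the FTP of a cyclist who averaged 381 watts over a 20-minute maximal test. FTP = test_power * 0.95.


FTP = 381 * 0.95 = 361.95 W

361.95 W


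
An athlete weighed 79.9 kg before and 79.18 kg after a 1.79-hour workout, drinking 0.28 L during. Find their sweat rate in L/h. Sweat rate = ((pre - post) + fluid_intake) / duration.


Body mass change = 0.72 kg
Total sweat loss = 0.72 + 0.28 = 1.0 L
Rate = 1.0 / 1.79 = 0.559 L/h

0.559 L/h


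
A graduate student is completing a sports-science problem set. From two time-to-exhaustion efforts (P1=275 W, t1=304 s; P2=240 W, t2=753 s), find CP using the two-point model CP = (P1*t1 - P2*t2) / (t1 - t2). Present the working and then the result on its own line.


Work in trial 1 = 83600 J
Work in trial 2 = 180720 J
Delta work = -97120 J
Delta time = -449 s
CP = -97120 / -449 = 216.3 W

216.3 W


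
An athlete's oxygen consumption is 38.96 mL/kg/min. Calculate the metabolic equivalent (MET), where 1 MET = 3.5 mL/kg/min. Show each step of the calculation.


MET = VO2 / 3.5
= 38.96 / 3.5
= 11.13 METs

11.13 METs


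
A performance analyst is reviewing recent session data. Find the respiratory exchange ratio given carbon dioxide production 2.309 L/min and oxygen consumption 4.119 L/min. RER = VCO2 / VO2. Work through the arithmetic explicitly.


VCO2 = 2.309 L/min
VO2 = 4.119 L/min
RER = 2.309 / 4.119 = 0.5606

0.5606


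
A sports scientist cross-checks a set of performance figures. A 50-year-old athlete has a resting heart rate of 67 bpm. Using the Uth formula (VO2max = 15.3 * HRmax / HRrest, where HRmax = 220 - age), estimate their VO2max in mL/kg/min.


HRmax = 220 - 50 = 170 bpm
Ratio = HRmax / HRrest = 170 / 67 = 2.5373
VO2max = 15.3 * 2.5373 = 38.82 mL/kg/min

38.82 mL/kg/min


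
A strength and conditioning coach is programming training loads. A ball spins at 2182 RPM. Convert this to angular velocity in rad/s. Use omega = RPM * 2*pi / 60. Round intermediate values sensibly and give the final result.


omega = 2182 * 2 * pi / 60
= 2182 * 6.28318531 / 60
= 13709.91 / 60
= 228.499 rad/s

228.499 rad/s


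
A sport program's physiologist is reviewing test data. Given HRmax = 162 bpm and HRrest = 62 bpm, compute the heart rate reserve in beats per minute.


Heart rate reserve = maximum HR minus resting HR
HRR = 162 - 62 = 100 bpm

100 bpm


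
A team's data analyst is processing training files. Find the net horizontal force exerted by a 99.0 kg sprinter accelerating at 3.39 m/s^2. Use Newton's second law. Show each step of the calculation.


Newton's second law: F = m * a
F = 99.0 * 3.39 = 335.61 N

335.61 N


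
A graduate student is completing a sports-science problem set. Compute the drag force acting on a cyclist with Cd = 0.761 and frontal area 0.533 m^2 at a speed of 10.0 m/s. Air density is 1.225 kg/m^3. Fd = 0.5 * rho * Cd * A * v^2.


Step 1: v^2 = 100.0
Step 2: Fd = 0.5 * 1.225 * 0.761 * 0.533 * 100.0
= 24.844 N

24.844 N


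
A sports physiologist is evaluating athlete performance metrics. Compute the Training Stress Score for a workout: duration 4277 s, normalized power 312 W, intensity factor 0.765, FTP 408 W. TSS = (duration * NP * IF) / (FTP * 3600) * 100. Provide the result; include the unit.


Product = 4277 * 312 * 0.765 = 1020834.36
Base = 408 * 3600 = 1468800
TSS = 1020834.36 / 1468800 * 100 = 69.5

69.5 TSS


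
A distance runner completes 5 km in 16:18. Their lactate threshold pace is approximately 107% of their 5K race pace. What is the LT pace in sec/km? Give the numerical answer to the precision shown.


Convert to seconds: 16 min 18 s = 978 s
Pace per km = 978 / 5 = 195.6 s/km
LT pace = 195.6 * 1.07 = 209.29 s/km

209.29 s/km


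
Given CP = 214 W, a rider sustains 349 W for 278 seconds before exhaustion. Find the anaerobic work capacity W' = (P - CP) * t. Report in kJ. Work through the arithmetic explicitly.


Excess power = 349 - 214 = 135 W
Work above CP = 135 * 278 = 37530 J
W' = 37.53 kJ

37.53 kJ


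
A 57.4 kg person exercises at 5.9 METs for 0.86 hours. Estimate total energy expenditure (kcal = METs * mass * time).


Energy = METs * mass(kg) * time(h)
= 5.9 * 57.4 * 0.86
= 291.25 kcal

291.25 kcal


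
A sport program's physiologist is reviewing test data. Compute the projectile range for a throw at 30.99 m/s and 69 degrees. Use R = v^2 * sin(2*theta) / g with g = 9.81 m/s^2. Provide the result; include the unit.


Two times the angle = 138 degrees
sin(138) = 0.669131
R = 960.3801 * 0.669131 / 9.81 = 65.507 m

65.507 m


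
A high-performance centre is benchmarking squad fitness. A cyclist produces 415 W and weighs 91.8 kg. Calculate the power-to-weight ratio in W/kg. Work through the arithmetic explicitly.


P/W = power / mass
= 415 / 91.8
= 4.521 W/kg

4.521 W/kg


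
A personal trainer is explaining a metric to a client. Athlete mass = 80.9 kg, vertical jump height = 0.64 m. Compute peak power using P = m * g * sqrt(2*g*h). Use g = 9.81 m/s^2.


sqrt(2 * 9.81 * 0.64) = sqrt(12.5568) = 3.543558 m/s
P = 80.9 * 9.81 * 3.543558
= 2812.27 W

2812.27 W


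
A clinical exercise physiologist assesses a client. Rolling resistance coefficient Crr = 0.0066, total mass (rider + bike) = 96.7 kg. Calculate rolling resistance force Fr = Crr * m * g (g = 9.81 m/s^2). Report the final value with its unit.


Fr = Crr * m * g
= 0.0066 * 96.7 * 9.81
= 6.261 N

6.261 N


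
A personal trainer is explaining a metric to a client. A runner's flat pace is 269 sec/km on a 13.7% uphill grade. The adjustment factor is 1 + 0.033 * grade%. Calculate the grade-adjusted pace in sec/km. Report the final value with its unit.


Factor = 1 + 0.033 * 13.7 = 1.4521
Adjusted pace = 269 * 1.4521
= 390.61 sec/km

390.61 s/km


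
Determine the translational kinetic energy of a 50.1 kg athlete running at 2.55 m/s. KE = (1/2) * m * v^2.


KE = 0.5 * m * v^2
= 0.5 * 50.1 * 2.55^2
= 0.5 * 50.1 * 6.5025
= 162.89 J

162.89 J


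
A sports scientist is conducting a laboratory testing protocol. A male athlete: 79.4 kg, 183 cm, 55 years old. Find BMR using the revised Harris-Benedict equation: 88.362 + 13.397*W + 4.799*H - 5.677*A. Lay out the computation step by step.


Intercept = 88.362
Weight contribution = 13.397 * 79.4 = 1063.7218
Height contribution = 4.799 * 183 = 878.217
Age contribution = 5.677 * 55 = 312.235
BMR = 88.362 + 1063.7218 + 878.217 - 312.235
= 1718.07 kcal/day

1718.07 kcal/day


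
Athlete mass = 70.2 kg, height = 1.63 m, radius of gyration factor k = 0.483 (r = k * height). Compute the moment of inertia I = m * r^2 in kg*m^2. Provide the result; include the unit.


r = k * height = 0.483 * 1.63 = 0.78729 m
r^2 = 0.78729^2 = 0.619826
I = 70.2 * 0.619826 = 43.512 kg*m^2

43.512 kg*m^2


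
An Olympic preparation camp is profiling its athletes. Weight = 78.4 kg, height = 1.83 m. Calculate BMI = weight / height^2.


height^2 = 1.83^2 = 3.3489
BMI = 78.4 / 3.3489 = 23.41 kg/m^2

23.41 kg/m^2


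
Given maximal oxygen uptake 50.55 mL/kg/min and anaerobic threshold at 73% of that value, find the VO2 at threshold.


Percentage as decimal = 0.73
VO2 at AT = 50.55 * 0.73 = 36.9 mL/kg/min

36.9 mL/kg/min


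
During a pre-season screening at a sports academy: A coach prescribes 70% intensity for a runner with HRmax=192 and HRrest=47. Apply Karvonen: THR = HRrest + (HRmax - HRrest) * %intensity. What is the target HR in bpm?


Heart rate reserve = 192 - 47 = 145
Intensity fraction = 70 / 100 = 0.7
THR = 47 + 145 * 0.7 = 148.5 bpm

148.5 bpm


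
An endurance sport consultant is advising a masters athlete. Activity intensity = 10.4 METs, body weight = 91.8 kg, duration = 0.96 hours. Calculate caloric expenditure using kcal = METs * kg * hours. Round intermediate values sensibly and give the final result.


kcal = 10.4 * 91.8 * 0.96
= 954.72 * 0.96
= 916.53 kcal

916.53 kcal


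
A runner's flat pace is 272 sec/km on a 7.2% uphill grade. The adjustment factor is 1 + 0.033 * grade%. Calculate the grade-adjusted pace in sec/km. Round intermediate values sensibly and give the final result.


Factor = 1 + 0.033 * 7.2 = 1.2376
Adjusted pace = 272 * 1.2376
= 336.63 sec/km

336.63 s/km


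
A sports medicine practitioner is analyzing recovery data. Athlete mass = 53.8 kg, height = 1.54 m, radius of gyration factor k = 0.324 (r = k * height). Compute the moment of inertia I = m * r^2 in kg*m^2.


r = k * height = 0.324 * 1.54 = 0.49896 m
r^2 = 0.49896^2 = 0.248961
I = 53.8 * 0.248961 = 13.394 kg*m^2

13.394 kg*m^2


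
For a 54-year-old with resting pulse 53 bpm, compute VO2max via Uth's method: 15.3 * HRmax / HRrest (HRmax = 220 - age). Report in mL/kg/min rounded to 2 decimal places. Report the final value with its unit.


Step 1: HRmax = 220 - 54 = 166 bpm
Step 2: Ratio = 166 / 53 = 3.1321
Step 3: VO2max = 15.3 * 3.1321 = 47.92 mL/kg/min

47.92 mL/kg/min


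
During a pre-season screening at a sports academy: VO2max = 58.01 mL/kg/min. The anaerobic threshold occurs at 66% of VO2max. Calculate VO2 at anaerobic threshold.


AT fraction = 66 / 100 = 0.66
AT VO2 = 58.01 * 0.66
= 38.29 mL/kg/min

38.29 mL/kg/min


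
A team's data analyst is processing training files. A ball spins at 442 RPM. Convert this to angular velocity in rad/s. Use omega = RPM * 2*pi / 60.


omega = 442 * 2 * pi / 60
= 442 * 6.28318531 / 60
= 2777.168 / 60
= 46.286 rad/s

46.286 rad/s


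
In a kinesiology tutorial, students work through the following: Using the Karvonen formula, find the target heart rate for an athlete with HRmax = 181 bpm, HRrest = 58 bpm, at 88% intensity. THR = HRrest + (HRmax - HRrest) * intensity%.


HRR = 181 - 58 = 123
THR = 58 + 123 * 0.88
= 58 + 108.24
= 166.24 bpm

166.24 bpm


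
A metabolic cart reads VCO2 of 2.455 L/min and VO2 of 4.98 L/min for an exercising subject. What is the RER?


RER = VCO2 / VO2 = 2.455 / 4.98 = 0.493

0.493


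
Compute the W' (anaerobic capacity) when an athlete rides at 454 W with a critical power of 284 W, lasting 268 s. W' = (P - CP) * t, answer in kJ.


Above-CP power = 170 W
Duration = 268 s
W' = 170 * 268 = 45560 J
Convert: 45560 / 1000 = 45.56 kJ

45.56 kJ


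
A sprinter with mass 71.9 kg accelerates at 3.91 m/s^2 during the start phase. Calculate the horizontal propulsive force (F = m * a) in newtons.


F = m * a
= 71.9 * 3.91
= 281.13 N

281.13 N


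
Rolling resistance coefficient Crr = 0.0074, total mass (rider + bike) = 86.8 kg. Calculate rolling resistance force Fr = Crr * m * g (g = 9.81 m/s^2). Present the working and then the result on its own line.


Fr = Crr * m * g
= 0.0074 * 86.8 * 9.81
= 6.301 N

6.301 N


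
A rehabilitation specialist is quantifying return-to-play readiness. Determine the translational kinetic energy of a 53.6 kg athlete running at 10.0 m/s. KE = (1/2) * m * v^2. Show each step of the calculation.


KE = 0.5 * m * v^2
= 0.5 * 53.6 * 10.0^2
= 0.5 * 53.6 * 100.0
= 2680.0 J

2680.0 J


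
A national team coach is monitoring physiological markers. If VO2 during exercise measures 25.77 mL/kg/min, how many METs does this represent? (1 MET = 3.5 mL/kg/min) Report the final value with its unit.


METs = VO2 / 3.5 = 25.77 / 3.5 = 7.36

7.36 METs


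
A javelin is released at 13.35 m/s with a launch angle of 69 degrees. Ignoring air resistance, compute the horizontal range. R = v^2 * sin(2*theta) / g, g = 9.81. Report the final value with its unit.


Launch speed squared = 178.2225
sin(2 * 69 deg) = 0.669131
Range = 178.2225 * 0.669131 / 9.81
= 12.156 m

12.156 m


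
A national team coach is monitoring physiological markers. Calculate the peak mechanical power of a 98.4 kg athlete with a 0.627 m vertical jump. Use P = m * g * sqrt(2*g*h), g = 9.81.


First, sqrt(2gh) = sqrt(2 * 9.81 * 0.627)
= sqrt(12.30174) = 3.507384 m/s
Power = 98.4 * 9.81 * 3.507384 = 3385.69 W

3385.69 W


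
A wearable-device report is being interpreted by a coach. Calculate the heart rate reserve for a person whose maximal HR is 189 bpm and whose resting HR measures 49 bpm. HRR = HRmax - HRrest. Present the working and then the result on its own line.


HRmax = 189 bpm
HRrest = 49 bpm
HRR = 189 - 49 = 140 bpm

140 bpm


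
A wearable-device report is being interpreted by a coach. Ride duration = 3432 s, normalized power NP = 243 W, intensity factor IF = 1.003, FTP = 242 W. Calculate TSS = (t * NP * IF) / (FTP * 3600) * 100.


Numerator = 3432 * 243 * 1.003 = 836477.928
Denominator = 242 * 3600 = 871200
TSS = 836477.928 / 871200 * 100
= 96.01

96.01 TSS


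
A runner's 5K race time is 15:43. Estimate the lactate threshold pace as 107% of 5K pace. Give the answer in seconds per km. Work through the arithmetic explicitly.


Total race time = 15*60 + 43 = 943 seconds
5K pace = 943 / 5 = 188.6 sec/km
LT pace = 188.6 * 1.07 = 201.8 sec/km

201.8 s/km


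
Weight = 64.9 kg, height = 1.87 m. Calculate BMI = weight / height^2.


height^2 = 1.87^2 = 3.4969
BMI = 64.9 / 3.4969 = 18.56 kg/m^2

18.56 kg/m^2


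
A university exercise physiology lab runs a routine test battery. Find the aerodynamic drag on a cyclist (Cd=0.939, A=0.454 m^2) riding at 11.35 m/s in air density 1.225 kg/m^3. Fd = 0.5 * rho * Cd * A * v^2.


Fd = 0.5 * 1.225 * 0.939 * 0.454 * 11.35^2
= 0.5 * 1.225 * 0.939 * 0.454 * 128.8225
= 33.637 N

33.637 N


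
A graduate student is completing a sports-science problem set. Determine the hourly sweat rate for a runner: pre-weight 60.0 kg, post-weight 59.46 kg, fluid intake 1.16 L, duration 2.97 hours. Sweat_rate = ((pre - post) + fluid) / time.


Mass lost = 60.0 - 59.46 = 0.54 kg
Add fluid consumed: 0.54 + 1.16 = 1.7 L total sweat
Sweat rate = 1.7 / 2.97 = 0.572 L/h

0.572 L/h


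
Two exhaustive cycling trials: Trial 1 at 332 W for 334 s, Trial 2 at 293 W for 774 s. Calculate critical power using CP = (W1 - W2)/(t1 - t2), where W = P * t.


W1 = 332 * 334 = 110888 J
W2 = 293 * 774 = 226782 J
CP = (110888 - 226782) / (334 - 774)
= -115894 / -440
= 263.4 W

263.4 W


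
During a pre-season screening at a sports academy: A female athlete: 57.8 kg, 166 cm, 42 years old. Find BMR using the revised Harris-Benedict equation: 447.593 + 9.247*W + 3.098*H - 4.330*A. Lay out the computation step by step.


Intercept = 447.593
Weight contribution = 9.247 * 57.8 = 534.4766
Height contribution = 3.098 * 166 = 514.268
Age contribution = 4.33 * 42 = 181.86
BMR = 447.593 + 534.4766 + 514.268 - 181.86
= 1314.48 kcal/day

1314.48 kcal/day


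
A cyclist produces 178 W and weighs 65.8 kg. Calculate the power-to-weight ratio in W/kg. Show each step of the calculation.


P/W = power / mass
= 178 / 65.8
= 2.705 W/kg

2.705 W/kg


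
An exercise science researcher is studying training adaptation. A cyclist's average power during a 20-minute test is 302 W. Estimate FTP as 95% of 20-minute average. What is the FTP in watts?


FTP = 20-min power * 0.95
= 302 * 0.95
= 286.9 W

286.9 W


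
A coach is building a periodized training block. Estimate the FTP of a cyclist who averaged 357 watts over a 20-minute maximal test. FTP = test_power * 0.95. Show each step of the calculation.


FTP = 357 * 0.95 = 339.15 W

339.15 W


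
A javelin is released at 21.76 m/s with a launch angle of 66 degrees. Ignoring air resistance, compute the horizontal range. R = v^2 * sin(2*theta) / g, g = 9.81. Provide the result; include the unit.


Launch speed squared = 473.4976
sin(2 * 66 deg) = 0.743145
Range = 473.4976 * 0.743145 / 9.81
= 35.869 m

35.869 m


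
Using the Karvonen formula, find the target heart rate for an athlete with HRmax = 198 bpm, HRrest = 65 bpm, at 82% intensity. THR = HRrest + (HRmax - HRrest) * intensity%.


HRR = 198 - 65 = 133
THR = 65 + 133 * 0.82
= 65 + 109.06
= 174.06 bpm

174.06 bpm


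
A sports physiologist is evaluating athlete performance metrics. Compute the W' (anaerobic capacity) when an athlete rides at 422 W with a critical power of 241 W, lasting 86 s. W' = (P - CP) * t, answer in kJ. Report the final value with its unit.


Above-CP power = 181 W
Duration = 86 s
W' = 181 * 86 = 15566 J
Convert: 15566 / 1000 = 15.566 kJ

15.566 kJ


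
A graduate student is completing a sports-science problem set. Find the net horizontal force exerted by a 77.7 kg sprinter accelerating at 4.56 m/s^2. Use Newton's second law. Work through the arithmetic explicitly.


Newton's second law: F = m * a
F = 77.7 * 4.56 = 354.31 N

354.31 N


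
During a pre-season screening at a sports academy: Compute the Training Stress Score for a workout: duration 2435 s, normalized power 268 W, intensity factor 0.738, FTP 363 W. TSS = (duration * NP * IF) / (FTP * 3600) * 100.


Product = 2435 * 268 * 0.738 = 481604.04
Base = 363 * 3600 = 1306800
TSS = 481604.04 / 1306800 * 100 = 36.85

36.85 TSS


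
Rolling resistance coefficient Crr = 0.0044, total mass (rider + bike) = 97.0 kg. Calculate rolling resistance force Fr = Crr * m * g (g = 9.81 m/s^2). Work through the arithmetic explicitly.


Fr = Crr * m * g
= 0.0044 * 97.0 * 9.81
= 4.187 N

4.187 N


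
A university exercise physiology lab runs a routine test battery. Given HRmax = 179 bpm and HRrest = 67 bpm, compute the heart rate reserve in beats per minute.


Heart rate reserve = maximum HR minus resting HR
HRR = 179 - 67 = 112 bpm

112 bpm


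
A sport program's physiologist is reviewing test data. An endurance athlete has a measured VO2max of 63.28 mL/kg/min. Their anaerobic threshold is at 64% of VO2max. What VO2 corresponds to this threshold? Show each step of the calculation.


Anaerobic threshold VO2 = VO2max * 64%
= 63.28 * 0.64
= 40.5 mL/kg/min

40.5 mL/kg/min


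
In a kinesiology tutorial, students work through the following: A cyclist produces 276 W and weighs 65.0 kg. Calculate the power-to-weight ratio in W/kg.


P/W = power / mass
= 276 / 65.0
= 4.246 W/kg

4.246 W/kg


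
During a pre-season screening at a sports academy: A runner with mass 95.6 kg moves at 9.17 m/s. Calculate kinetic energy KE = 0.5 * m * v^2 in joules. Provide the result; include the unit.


v^2 = 9.17^2 = 84.0889
KE = 0.5 * 95.6 * 84.0889
= 4019.45 J

4019.45 J


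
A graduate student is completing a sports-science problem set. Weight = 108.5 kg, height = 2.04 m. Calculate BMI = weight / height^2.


height^2 = 2.04^2 = 4.1616
BMI = 108.5 / 4.1616 = 26.07 kg/m^2

26.07 kg/m^2


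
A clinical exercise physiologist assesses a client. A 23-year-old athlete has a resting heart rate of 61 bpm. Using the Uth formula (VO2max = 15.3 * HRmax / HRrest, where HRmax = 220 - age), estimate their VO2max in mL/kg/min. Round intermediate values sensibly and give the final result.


HRmax = 220 - 23 = 197 bpm
Ratio = HRmax / HRrest = 197 / 61 = 3.2295
VO2max = 15.3 * 3.2295 = 49.41 mL/kg/min

49.41 mL/kg/min


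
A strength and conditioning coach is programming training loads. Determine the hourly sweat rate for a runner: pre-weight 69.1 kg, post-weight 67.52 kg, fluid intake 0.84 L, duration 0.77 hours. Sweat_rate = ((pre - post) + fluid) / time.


Mass lost = 69.1 - 67.52 = 1.58 kg
Add fluid consumed: 1.58 + 0.84 = 2.42 L total sweat
Sweat rate = 2.42 / 0.77 = 3.143 L/h

3.143 L/h


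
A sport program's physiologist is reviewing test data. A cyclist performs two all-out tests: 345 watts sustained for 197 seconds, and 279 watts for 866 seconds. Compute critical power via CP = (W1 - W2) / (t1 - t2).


W1 = P1 * t1 = 345 * 197 = 67965 J
W2 = P2 * t2 = 279 * 866 = 241614 J
CP = (67965 - 241614) / (197 - 866)
= 259.57 W

259.57 W


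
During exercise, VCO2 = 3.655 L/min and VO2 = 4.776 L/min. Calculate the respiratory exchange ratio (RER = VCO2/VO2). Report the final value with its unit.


RER = VCO2 / VO2
= 3.655 / 4.776
= 0.7653

0.7653


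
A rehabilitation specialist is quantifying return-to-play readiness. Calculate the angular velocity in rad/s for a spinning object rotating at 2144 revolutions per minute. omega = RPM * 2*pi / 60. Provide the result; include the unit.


omega = RPM * 2*pi / 60
= 2144 * 6.28318531 / 60
= 224.519 rad/s

224.519 rad/s


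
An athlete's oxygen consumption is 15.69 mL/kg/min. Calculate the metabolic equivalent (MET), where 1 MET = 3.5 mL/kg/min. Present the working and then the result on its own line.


MET = VO2 / 3.5
= 15.69 / 3.5
= 4.48 METs

4.48 METs


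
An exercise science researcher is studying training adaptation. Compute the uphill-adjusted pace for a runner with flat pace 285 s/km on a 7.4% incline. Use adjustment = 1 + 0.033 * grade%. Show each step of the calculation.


Adjustment factor = 1 + 0.033 * 7.4 = 1.2442
Grade-adjusted pace = 285 * 1.2442 = 354.6 s/km

354.6 s/km


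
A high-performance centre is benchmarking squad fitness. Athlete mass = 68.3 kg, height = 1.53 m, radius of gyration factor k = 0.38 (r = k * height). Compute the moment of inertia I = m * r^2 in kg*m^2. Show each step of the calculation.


r = k * height = 0.38 * 1.53 = 0.5814 m
r^2 = 0.5814^2 = 0.338026
I = 68.3 * 0.338026 = 23.087 kg*m^2

23.087 kg*m^2


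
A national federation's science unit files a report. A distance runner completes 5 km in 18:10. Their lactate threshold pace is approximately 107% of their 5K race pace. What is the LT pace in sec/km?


Convert to seconds: 18 min 10 s = 1090 s
Pace per km = 1090 / 5 = 218.0 s/km
LT pace = 218.0 * 1.07 = 233.26 s/km

233.26 s/km


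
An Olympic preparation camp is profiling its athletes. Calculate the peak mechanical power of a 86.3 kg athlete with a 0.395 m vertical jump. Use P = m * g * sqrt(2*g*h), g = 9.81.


First, sqrt(2gh) = sqrt(2 * 9.81 * 0.395)
= sqrt(7.7499) = 2.783864 m/s
Power = 86.3 * 9.81 * 2.783864 = 2356.83 W

2356.83 W


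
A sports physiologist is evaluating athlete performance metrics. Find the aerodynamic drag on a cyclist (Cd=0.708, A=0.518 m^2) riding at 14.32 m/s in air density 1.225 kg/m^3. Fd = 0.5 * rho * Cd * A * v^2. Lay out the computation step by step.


Fd = 0.5 * 1.225 * 0.708 * 0.518 * 14.32^2
= 0.5 * 1.225 * 0.708 * 0.518 * 205.0624
= 46.063 N

46.063 N


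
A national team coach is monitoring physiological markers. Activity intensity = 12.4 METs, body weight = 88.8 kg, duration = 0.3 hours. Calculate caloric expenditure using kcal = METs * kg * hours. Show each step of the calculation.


kcal = 12.4 * 88.8 * 0.3
= 1101.12 * 0.3
= 330.34 kcal

330.34 kcal


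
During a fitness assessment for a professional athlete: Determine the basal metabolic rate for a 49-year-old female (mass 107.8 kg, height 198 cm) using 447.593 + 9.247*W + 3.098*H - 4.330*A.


BMR = 447.593 + 9.247*107.8 + 3.098*198 - 4.330*49
= 1845.65 kcal/day

1845.65 kcal/day


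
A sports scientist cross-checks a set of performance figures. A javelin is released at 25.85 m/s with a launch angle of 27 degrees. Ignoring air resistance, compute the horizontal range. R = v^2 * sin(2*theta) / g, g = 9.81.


Launch speed squared = 668.2225
sin(2 * 27 deg) = 0.809017
Range = 668.2225 * 0.809017 / 9.81
= 55.107 m

55.107 m


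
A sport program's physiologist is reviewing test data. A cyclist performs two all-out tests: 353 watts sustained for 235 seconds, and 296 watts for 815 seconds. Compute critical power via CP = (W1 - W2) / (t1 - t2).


W1 = P1 * t1 = 353 * 235 = 82955 J
W2 = P2 * t2 = 296 * 815 = 241240 J
CP = (82955 - 241240) / (235 - 815)
= 272.91 W

272.91 W


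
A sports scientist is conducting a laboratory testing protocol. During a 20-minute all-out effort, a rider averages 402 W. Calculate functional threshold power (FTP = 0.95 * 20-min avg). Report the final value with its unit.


FTP = 0.95 * 402
= 381.9 W

381.9 W


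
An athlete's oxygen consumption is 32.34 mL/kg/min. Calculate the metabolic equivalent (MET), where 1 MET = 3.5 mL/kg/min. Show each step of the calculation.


MET = VO2 / 3.5
= 32.34 / 3.5
= 9.24 METs

9.24 METs


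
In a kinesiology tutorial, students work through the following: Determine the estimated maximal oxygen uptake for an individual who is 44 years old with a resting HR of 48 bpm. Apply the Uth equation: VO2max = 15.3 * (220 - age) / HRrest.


HRmax = 220 - 44 = 176
VO2max = 15.3 * (176 / 48)
= 15.3 * 3.6667
= 56.1 mL/kg/min

56.1 mL/kg/min


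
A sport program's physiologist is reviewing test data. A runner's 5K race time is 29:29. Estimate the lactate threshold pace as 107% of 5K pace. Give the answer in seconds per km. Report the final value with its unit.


Total race time = 29*60 + 29 = 1769 seconds
5K pace = 1769 / 5 = 353.8 sec/km
LT pace = 353.8 * 1.07 = 378.57 sec/km

378.57 s/km


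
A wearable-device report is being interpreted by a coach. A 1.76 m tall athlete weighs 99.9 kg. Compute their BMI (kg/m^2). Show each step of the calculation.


height^2 = 3.0976 m^2
BMI = 99.9 / 3.0976 = 32.25 kg/m^2

32.25 kg/m^2


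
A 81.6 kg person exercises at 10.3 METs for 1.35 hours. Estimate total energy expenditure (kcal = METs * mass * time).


Energy = METs * mass(kg) * time(h)
= 10.3 * 81.6 * 1.35
= 1134.65 kcal

1134.65 kcal


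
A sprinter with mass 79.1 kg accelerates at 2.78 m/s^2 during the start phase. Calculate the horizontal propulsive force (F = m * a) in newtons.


F = m * a
= 79.1 * 2.78
= 219.9 N

219.9 N


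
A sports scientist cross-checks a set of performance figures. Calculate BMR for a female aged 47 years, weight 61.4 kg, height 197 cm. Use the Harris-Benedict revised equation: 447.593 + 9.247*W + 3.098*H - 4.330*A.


Substituting values:
W term = 9.247 * 61.4 = 567.7658
H term = 3.098 * 197 = 610.306
A term = 4.330 * 47 = 203.51
BMR = 1422.15 kcal/day

1422.15 kcal/day


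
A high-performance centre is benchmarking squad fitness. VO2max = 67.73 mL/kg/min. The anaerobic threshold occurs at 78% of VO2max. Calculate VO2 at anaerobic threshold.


AT fraction = 78 / 100 = 0.78
AT VO2 = 67.73 * 0.78
= 52.83 mL/kg/min

52.83 mL/kg/min


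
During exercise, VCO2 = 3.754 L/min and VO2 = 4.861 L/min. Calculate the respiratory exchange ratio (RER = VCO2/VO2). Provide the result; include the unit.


RER = VCO2 / VO2
= 3.754 / 4.861
= 0.7723

0.7723


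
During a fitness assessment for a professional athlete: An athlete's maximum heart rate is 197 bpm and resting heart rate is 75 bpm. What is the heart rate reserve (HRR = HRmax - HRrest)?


HRR = HRmax - HRrest
= 197 - 75
= 122 bpm

122 bpm


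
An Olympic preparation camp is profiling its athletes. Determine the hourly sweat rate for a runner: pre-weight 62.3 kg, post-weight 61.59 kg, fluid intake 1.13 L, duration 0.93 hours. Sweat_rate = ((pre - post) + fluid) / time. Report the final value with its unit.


Mass lost = 62.3 - 61.59 = 0.71 kg
Add fluid consumed: 0.71 + 1.13 = 1.84 L total sweat
Sweat rate = 1.84 / 0.93 = 1.978 L/h

1.978 L/h


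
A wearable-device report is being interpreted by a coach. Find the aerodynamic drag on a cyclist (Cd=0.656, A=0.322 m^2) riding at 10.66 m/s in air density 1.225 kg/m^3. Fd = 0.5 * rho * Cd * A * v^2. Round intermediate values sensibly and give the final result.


Fd = 0.5 * 1.225 * 0.656 * 0.322 * 10.66^2
= 0.5 * 1.225 * 0.656 * 0.322 * 113.6356
= 14.702 N

14.702 N


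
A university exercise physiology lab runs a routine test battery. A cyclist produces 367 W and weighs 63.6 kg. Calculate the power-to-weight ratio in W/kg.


P/W = power / mass
= 367 / 63.6
= 5.77 W/kg

5.77 W/kg


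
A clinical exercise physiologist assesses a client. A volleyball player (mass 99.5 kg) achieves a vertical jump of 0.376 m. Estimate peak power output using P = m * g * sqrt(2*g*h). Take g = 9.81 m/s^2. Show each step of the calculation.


2 * g * h = 2 * 9.81 * 0.376 = 7.37712
sqrt(7.37712) = 2.716085 m/s
P = 99.5 * 9.81 * 2.716085 = 2651.16 W

2651.16 W


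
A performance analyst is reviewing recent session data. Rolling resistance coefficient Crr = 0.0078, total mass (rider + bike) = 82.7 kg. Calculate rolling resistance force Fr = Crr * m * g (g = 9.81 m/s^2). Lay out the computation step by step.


Fr = Crr * m * g
= 0.0078 * 82.7 * 9.81
= 6.328 N

6.328 N


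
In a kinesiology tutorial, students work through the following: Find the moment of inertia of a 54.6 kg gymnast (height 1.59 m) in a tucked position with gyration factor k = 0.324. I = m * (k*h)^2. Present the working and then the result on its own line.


Radius of gyration = 0.324 * 1.59 = 0.51516 m
I = 54.6 * 0.51516^2
= 54.6 * 0.26539
= 14.49 kg*m^2

14.49 kg*m^2


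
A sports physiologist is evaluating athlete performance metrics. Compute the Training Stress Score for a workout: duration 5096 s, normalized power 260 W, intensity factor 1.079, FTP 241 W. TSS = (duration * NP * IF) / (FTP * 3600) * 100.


Product = 5096 * 260 * 1.079 = 1429631.84
Base = 241 * 3600 = 867600
TSS = 1429631.84 / 867600 * 100 = 164.78

164.78 TSS


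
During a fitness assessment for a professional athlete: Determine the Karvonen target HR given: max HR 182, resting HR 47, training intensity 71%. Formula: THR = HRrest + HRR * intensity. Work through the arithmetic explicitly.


HRR = HRmax - HRrest = 182 - 47 = 135
THR = 47 + 135 * 0.71
= 142.85 bpm

142.85 bpm


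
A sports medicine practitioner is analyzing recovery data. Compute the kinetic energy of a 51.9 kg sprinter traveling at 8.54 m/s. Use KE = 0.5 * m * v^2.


Velocity squared = 72.9316
KE = 0.5 * 51.9 * 72.9316 = 1892.58 J

1892.58 J


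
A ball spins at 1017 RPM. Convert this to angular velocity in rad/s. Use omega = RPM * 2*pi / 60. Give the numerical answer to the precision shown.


omega = 1017 * 2 * pi / 60
= 1017 * 6.28318531 / 60
= 6389.999 / 60
= 106.5 rad/s

106.5 rad/s


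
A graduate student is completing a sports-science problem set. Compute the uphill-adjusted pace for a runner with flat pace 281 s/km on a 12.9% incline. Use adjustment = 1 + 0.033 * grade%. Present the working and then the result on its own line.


Adjustment factor = 1 + 0.033 * 12.9 = 1.4257
Grade-adjusted pace = 281 * 1.4257 = 400.62 s/km

400.62 s/km


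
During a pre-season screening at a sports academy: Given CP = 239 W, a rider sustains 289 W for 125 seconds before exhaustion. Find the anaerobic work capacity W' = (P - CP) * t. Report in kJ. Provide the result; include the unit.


Excess power = 289 - 239 = 50 W
Work above CP = 50 * 125 = 6250 J
W' = 6.25 kJ

6.25 kJ


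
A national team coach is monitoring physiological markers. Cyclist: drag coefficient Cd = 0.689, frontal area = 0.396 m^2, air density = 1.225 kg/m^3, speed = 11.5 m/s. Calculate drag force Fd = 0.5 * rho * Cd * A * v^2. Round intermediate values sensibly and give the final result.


v^2 = 11.5^2 = 132.25
Fd = 0.5 * 1.225 * 0.689 * 0.396 * 132.25
= 22.101 N

22.101 N


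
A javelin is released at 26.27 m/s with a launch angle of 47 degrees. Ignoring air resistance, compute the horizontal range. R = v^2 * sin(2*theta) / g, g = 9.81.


Launch speed squared = 690.1129
sin(2 * 47 deg) = 0.997564
Range = 690.1129 * 0.997564 / 9.81
= 70.177 m

70.177 m


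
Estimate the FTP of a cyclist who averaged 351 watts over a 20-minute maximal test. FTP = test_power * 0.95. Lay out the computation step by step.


FTP = 351 * 0.95 = 333.45 W

333.45 W


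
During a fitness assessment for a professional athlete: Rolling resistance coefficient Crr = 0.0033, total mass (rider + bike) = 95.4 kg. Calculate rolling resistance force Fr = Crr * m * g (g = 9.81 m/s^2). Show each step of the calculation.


Fr = Crr * m * g
= 0.0033 * 95.4 * 9.81
= 3.088 N

3.088 N


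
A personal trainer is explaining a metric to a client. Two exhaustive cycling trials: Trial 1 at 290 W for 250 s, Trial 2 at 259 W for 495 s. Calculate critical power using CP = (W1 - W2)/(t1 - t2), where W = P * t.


W1 = 290 * 250 = 72500 J
W2 = 259 * 495 = 128205 J
CP = (72500 - 128205) / (250 - 495)
= -55705 / -245
= 227.37 W

227.37 W


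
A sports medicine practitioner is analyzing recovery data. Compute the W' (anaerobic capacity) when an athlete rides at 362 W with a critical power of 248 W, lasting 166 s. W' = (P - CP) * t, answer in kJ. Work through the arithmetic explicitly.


Above-CP power = 114 W
Duration = 166 s
W' = 114 * 166 = 18924 J
Convert: 18924 / 1000 = 18.924 kJ

18.924 kJ


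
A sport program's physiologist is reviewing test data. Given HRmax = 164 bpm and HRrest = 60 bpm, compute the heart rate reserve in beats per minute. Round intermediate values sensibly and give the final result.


Heart rate reserve = maximum HR minus resting HR
HRR = 164 - 60 = 104 bpm

104 bpm


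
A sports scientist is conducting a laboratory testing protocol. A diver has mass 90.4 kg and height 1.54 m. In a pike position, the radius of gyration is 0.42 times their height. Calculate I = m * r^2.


r = 0.42 * 1.54 = 0.6468 m
I = m * r^2 = 90.4 * 0.41835 = 37.819 kg*m^2

37.819 kg*m^2
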